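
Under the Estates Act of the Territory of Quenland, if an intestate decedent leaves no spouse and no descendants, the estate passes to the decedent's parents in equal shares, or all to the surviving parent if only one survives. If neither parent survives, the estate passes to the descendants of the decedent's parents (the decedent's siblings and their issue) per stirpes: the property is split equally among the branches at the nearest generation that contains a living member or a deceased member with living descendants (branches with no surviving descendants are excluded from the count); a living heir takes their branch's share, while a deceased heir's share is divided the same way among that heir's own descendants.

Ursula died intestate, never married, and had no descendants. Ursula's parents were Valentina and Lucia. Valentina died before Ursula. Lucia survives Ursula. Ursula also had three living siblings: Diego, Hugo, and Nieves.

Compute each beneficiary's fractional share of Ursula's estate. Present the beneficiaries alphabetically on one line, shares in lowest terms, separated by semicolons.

Only one parent, Lucia, survives, so Lucia takes the entire estate. The siblings take nothing because a surviving parent has priority.

Lucia 1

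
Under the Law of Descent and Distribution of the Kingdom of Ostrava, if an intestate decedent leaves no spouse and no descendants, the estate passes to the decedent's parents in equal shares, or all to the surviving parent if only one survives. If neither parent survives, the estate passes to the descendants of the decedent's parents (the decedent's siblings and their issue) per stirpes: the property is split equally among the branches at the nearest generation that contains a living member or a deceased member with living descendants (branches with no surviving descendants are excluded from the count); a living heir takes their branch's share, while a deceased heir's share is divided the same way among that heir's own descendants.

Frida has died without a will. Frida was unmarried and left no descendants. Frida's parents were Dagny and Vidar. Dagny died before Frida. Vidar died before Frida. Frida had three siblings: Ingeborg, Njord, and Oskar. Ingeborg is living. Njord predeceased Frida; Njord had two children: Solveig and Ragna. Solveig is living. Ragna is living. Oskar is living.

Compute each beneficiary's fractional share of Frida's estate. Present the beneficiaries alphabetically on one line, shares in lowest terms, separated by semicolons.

Ingeborg 1/3; Oskar 1/3; Ragna 1/6; Solveig 1/6

Neither parent survives and there are no descendants, so the estate passes to Frida's siblings and their issue per stirpes.
The estate is divided into 3 equal shares of 1/3 among Ingeborg, Njord, Oskar.
Ingeborg is living and takes 1/3.
Njord predeceased; the 1/3 allotted to Njord's branch passes to Njord's issue by representation.
The 1/3 is divided into 2 equal shares of 1/6 among Solveig, Ragna.
Solveig is living and takes 1/6.
Ragna is living and takes 1/6.
Oskar is living and takes 1/3.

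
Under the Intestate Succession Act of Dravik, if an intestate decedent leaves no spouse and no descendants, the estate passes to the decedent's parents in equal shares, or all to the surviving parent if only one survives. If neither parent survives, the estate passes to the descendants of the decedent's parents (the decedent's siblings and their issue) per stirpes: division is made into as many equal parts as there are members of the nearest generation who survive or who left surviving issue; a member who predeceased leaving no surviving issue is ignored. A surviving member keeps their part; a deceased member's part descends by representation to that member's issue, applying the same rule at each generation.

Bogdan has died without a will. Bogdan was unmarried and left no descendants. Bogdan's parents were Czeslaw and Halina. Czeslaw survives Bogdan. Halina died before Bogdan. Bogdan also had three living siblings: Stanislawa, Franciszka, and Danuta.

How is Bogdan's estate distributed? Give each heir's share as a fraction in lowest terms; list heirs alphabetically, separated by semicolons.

Czeslaw 1

Only one parent, Czeslaw, survives, so Czeslaw takes the entire estate. The siblings take nothing because a surviving parent has priority.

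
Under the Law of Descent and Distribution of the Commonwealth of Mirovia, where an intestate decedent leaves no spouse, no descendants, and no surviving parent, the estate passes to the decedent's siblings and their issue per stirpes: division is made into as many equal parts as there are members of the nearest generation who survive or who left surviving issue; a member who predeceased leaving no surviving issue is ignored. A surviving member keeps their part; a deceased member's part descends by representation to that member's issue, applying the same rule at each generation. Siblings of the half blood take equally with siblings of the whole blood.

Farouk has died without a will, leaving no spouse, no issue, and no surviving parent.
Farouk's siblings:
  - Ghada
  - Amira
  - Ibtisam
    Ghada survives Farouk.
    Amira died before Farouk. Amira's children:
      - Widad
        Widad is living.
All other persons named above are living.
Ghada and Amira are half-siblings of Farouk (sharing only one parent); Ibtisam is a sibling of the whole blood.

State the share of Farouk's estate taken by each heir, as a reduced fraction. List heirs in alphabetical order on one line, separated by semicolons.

No spouse, descendants, or parent survives, so the estate passes to Farouk's siblings per stirpes.
Half-blood and whole-blood siblings take equally under the stated rule.
The estate is divided into 3 equal shares of 1/3 among Ghada, Amira, Ibtisam.
Ghada is living and takes 1/3.
Amira predeceased; the 1/3 allotted to Amira's branch passes to Amira's issue by representation.
Widad is the sole taker at this level and receives the full 1/3.
Ibtisam is living and takes 1/3.

Ghada 1/3; Ibtisam 1/3; Widad 1/3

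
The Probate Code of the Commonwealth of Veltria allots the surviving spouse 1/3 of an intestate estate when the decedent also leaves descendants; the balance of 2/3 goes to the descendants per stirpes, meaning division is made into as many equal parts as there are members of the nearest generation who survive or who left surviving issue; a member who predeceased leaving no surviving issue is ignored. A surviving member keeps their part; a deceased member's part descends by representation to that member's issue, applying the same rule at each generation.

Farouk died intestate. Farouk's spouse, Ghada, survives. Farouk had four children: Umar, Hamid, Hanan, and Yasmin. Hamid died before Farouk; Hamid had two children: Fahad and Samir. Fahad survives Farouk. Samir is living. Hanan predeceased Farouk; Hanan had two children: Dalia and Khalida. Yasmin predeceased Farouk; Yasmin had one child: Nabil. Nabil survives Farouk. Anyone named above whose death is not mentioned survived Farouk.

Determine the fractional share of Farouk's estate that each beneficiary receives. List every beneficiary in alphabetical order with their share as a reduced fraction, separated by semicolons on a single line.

Ghada, as surviving spouse, takes 1/3.
The remaining 2/3 passes to Farouk's descendants per stirpes.
The 2/3 is divided into 4 equal shares of 1/6 among Umar, Hamid, Hanan, Yasmin.
Umar is living and takes 1/6.
Hamid predeceased; the 1/6 allotted to Hamid's branch passes to Hamid's issue by representation.
The 1/6 is divided into 2 equal shares of 1/12 among Fahad, Samir.
Fahad is living and takes 1/12.
Samir is living and takes 1/12.
Hanan predeceased; the 1/6 allotted to Hanan's branch passes to Hanan's issue by representation.
The 1/6 is divided into 2 equal shares of 1/12 among Dalia, Khalida.
Dalia is living and takes 1/12.
Khalida is living and takes 1/12.
Yasmin predeceased; the 1/6 allotted to Yasmin's branch passes to Yasmin's issue by representation.
Nabil is the sole taker at this level and receives the full 1/6.

Dalia 1/12; Fahad 1/12; Ghada 1/3; Khalida 1/12; Nabil 1/6; Samir 1/12; Umar 1/6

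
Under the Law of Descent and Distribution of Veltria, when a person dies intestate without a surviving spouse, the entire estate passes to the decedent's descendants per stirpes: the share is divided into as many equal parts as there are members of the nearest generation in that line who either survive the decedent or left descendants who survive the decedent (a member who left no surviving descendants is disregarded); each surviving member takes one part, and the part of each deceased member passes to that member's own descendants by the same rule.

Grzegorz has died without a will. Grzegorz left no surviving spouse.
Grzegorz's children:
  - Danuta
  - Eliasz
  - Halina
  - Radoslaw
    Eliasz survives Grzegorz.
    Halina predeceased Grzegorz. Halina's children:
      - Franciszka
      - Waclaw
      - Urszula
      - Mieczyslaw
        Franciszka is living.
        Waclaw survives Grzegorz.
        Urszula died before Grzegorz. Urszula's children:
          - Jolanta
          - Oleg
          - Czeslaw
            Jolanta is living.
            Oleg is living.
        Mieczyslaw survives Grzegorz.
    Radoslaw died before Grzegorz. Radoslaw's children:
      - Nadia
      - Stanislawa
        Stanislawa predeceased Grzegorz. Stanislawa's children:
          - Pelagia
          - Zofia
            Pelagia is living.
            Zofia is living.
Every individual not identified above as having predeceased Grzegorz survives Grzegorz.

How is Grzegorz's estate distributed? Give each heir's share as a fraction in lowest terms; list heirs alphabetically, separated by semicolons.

There is no surviving spouse, so the entire estate passes to Grzegorz's descendants per stirpes.
The estate is divided into 4 equal shares of 1/4 among Danuta, Eliasz, Halina, Radoslaw.
Danuta is living and takes 1/4.
Eliasz is living and takes 1/4.
Halina predeceased; the 1/4 allotted to Halina's branch passes to Halina's issue by representation.
The 1/4 is divided into 4 equal shares of 1/16 among Franciszka, Waclaw, Urszula, Mieczyslaw.
Franciszka is living and takes 1/16.
Waclaw is living and takes 1/16.
Urszula predeceased; the 1/16 allotted to Urszula's branch passes to Urszula's issue by representation.
The 1/16 is divided into 3 equal shares of 1/48 among Jolanta, Oleg, Czeslaw.
Jolanta is living and takes 1/48.
Oleg is living and takes 1/48.
Czeslaw is living and takes 1/48.
Mieczyslaw is living and takes 1/16.
Radoslaw predeceased; the 1/4 allotted to Radoslaw's branch passes to Radoslaw's issue by representation.
The 1/4 is divided into 2 equal shares of 1/8 among Nadia, Stanislawa.
Nadia is living and takes 1/8.
Stanislawa predeceased; the 1/8 allotted to Stanislawa's branch passes to Stanislawa's issue by representation.
The 1/8 is divided into 2 equal shares of 1/16 among Pelagia, Zofia.
Pelagia is living and takes 1/16.
Zofia is living and takes 1/16.

Czeslaw 1/48; Danuta 1/4; Eliasz 1/4; Franciszka 1/16; Jolanta 1/48; Mieczyslaw 1/16; Nadia 1/8; Oleg 1/48; Pelagia 1/16; Waclaw 1/16; Zofia 1/16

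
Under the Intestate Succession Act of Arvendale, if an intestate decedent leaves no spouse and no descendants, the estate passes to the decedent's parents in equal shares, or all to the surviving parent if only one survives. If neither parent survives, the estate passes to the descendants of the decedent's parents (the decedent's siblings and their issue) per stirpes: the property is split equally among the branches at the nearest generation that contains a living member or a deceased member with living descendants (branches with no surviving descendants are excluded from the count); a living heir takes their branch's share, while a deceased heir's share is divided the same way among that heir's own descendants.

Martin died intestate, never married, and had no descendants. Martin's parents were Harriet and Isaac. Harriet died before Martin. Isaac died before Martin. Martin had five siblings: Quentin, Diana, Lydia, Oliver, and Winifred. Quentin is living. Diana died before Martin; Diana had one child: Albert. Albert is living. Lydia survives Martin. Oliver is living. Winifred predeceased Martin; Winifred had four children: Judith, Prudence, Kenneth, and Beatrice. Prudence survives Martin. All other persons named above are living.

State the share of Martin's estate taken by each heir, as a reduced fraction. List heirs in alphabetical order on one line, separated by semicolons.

Albert 1/5; Beatrice 1/20; Judith 1/20; Kenneth 1/20; Lydia 1/5; Oliver 1/5; Prudence 1/20; Quentin 1/5

Neither parent survives and there are no descendants, so the estate passes to Martin's siblings and their issue per stirpes.
The estate is divided into 5 equal shares of 1/5 among Quentin, Diana, Lydia, Oliver, Winifred.
Quentin is living and takes 1/5.
Diana predeceased; the 1/5 allotted to Diana's branch passes to Diana's issue by representation.
Albert is the sole taker at this level and receives the full 1/5.
Lydia is living and takes 1/5.
Oliver is living and takes 1/5.
Winifred predeceased; the 1/5 allotted to Winifred's branch passes to Winifred's issue by representation.
The 1/5 is divided into 4 equal shares of 1/20 among Judith, Prudence, Kenneth, Beatrice.
Judith is living and takes 1/20.
Prudence is living and takes 1/20.
Kenneth is living and takes 1/20.
Beatrice is living and takes 1/20.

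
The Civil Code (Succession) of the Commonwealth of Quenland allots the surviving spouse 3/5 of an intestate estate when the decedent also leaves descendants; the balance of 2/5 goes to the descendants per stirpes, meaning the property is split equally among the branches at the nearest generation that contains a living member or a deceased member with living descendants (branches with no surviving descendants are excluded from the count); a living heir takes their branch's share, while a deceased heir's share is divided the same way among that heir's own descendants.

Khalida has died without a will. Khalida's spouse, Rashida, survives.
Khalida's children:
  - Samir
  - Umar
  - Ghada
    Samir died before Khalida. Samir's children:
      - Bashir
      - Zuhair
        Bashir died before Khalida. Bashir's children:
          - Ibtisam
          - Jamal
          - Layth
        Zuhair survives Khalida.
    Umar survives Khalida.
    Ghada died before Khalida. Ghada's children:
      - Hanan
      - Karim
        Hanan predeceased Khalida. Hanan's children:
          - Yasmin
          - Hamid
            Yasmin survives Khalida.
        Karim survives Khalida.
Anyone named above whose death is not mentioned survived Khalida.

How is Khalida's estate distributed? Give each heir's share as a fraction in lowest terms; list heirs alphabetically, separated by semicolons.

Hamid 1/30; Ibtisam 1/45; Jamal 1/45; Karim 1/15; Layth 1/45; Rashida 3/5; Umar 2/15; Yasmin 1/30; Zuhair 1/15

Rashida, as surviving spouse, takes 3/5.
The remaining 2/5 passes to Khalida's descendants per stirpes.
The 2/5 is divided into 3 equal shares of 2/15 among Samir, Umar, Ghada.
Samir predeceased; the 2/15 allotted to Samir's branch passes to Samir's issue by representation.
The 2/15 is divided into 2 equal shares of 1/15 among Bashir, Zuhair.
Bashir predeceased; the 1/15 allotted to Bashir's branch passes to Bashir's issue by representation.
The 1/15 is divided into 3 equal shares of 1/45 among Ibtisam, Jamal, Layth.
Ibtisam is living and takes 1/45.
Jamal is living and takes 1/45.
Layth is living and takes 1/45.
Zuhair is living and takes 1/15.
Umar is living and takes 2/15.
Ghada predeceased; the 2/15 allotted to Ghada's branch passes to Ghada's issue by representation.
The 2/15 is divided into 2 equal shares of 1/15 among Hanan, Karim.
Hanan predeceased; the 1/15 allotted to Hanan's branch passes to Hanan's issue by representation.
The 1/15 is divided into 2 equal shares of 1/30 among Yasmin, Hamid.
Yasmin is living and takes 1/30.
Hamid is living and takes 1/30.
Karim is living and takes 1/15.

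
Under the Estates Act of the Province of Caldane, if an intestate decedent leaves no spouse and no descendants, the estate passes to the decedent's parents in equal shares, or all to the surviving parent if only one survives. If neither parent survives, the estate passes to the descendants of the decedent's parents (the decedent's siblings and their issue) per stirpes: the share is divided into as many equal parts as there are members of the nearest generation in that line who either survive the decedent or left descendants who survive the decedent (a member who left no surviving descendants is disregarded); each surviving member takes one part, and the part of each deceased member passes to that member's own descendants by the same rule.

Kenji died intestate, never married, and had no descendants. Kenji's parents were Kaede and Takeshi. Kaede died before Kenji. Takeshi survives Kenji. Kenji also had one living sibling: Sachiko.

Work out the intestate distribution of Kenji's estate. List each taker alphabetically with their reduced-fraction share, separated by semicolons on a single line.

Takeshi 1

Only one parent, Takeshi, survives, so Takeshi takes the entire estate. The siblings take nothing because a surviving parent has priority.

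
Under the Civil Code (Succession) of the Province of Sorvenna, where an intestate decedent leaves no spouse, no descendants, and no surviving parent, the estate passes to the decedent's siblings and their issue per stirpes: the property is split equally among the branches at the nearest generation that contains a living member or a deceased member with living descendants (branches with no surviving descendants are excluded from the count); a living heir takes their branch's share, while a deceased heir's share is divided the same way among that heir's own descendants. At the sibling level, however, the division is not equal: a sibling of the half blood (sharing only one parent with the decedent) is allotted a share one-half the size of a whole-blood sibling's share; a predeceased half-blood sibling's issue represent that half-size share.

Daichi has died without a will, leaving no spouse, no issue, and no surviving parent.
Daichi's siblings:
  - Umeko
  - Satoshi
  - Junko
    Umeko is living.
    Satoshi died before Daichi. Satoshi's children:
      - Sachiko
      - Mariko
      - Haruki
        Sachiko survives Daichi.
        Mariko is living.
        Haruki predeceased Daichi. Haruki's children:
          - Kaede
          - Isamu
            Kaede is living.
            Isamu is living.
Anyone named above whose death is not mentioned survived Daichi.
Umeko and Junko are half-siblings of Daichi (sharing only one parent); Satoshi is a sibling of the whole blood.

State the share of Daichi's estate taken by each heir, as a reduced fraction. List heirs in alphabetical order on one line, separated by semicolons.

Isamu 1/12; Junko 1/4; Kaede 1/12; Mariko 1/6; Sachiko 1/6; Umeko 1/4

No spouse, descendants, or parent survives, so the estate passes to Daichi's siblings per stirpes.
Half-blood siblings count for one-half the weight of whole-blood siblings at the initial division.
Dividing 1 in proportion to weights (total weight 2): Umeko (weight 1/2) → 1/4; Satoshi (weight 1) → 1/2; Junko (weight 1/2) → 1/4.
Umeko is living and takes 1/4.
Satoshi predeceased; the 1/2 allotted to Satoshi's branch passes to Satoshi's issue by representation.
The 1/2 is divided into 3 equal shares of 1/6 among Sachiko, Mariko, Haruki.
Sachiko is living and takes 1/6.
Mariko is living and takes 1/6.
Haruki predeceased; the 1/6 allotted to Haruki's branch passes to Haruki's issue by representation.
The 1/6 is divided into 2 equal shares of 1/12 among Kaede, Isamu.
Kaede is living and takes 1/12.
Isamu is living and takes 1/12.
Junko is living and takes 1/4.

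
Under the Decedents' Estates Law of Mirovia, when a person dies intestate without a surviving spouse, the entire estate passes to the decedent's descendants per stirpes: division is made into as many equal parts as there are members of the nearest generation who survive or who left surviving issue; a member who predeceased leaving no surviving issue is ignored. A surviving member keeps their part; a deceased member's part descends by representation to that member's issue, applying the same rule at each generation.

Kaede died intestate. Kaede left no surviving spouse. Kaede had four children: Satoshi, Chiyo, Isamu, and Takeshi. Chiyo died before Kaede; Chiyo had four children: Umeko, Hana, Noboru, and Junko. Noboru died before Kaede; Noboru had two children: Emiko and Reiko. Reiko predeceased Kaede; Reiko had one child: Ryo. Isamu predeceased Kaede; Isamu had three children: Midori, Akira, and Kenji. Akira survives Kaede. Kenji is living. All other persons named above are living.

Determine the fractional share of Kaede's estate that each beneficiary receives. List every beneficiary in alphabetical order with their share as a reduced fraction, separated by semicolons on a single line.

There is no surviving spouse, so the entire estate passes to Kaede's descendants per stirpes.
The estate is divided into 4 equal shares of 1/4 among Satoshi, Chiyo, Isamu, Takeshi.
Satoshi is living and takes 1/4.
Chiyo predeceased; the 1/4 allotted to Chiyo's branch passes to Chiyo's issue by representation.
The 1/4 is divided into 4 equal shares of 1/16 among Umeko, Hana, Noboru, Junko.
Umeko is living and takes 1/16.
Hana is living and takes 1/16.
Noboru predeceased; the 1/16 allotted to Noboru's branch passes to Noboru's issue by representation.
The 1/16 is divided into 2 equal shares of 1/32 among Emiko, Reiko.
Emiko is living and takes 1/32.
Reiko predeceased; the 1/32 allotted to Reiko's branch passes to Reiko's issue by representation.
Ryo is the sole taker at this level and receives the full 1/32.
Junko is living and takes 1/16.
Isamu predeceased; the 1/4 allotted to Isamu's branch passes to Isamu's issue by representation.
The 1/4 is divided into 3 equal shares of 1/12 among Midori, Akira, Kenji.
Midori is living and takes 1/12.
Akira is living and takes 1/12.
Kenji is living and takes 1/12.
Takeshi is living and takes 1/4.

Akira 1/12; Emiko 1/32; Hana 1/16; Junko 1/16; Kenji 1/12; Midori 1/12; Ryo 1/32; Satoshi 1/4; Takeshi 1/4; Umeko 1/16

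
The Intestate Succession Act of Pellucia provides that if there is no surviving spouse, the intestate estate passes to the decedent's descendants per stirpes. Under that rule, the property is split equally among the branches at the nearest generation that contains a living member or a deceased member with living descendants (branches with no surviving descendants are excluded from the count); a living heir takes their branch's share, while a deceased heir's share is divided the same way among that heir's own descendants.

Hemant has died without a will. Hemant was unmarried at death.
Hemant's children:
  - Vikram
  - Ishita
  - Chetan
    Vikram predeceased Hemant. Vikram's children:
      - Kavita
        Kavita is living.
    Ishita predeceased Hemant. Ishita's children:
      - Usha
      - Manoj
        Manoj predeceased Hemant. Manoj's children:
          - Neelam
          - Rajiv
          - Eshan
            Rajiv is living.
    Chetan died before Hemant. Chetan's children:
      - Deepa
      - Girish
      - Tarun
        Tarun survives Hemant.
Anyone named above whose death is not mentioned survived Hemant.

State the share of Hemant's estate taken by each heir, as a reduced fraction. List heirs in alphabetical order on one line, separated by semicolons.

Deepa 1/9; Eshan 1/18; Girish 1/9; Kavita 1/3; Neelam 1/18; Rajiv 1/18; Tarun 1/9; Usha 1/6

There is no surviving spouse, so the entire estate passes to Hemant's descendants per stirpes.
The estate is divided into 3 equal shares of 1/3 among Vikram, Ishita, Chetan.
Vikram predeceased; the 1/3 allotted to Vikram's branch passes to Vikram's issue by representation.
Kavita is the sole taker at this level and receives the full 1/3.
Ishita predeceased; the 1/3 allotted to Ishita's branch passes to Ishita's issue by representation.
The 1/3 is divided into 2 equal shares of 1/6 among Usha, Manoj.
Usha is living and takes 1/6.
Manoj predeceased; the 1/6 allotted to Manoj's branch passes to Manoj's issue by representation.
The 1/6 is divided into 3 equal shares of 1/18 among Neelam, Rajiv, Eshan.
Neelam is living and takes 1/18.
Rajiv is living and takes 1/18.
Eshan is living and takes 1/18.
Chetan predeceased; the 1/3 allotted to Chetan's branch passes to Chetan's issue by representation.
The 1/3 is divided into 3 equal shares of 1/9 among Deepa, Girish, Tarun.
Deepa is living and takes 1/9.
Girish is living and takes 1/9.
Tarun is living and takes 1/9.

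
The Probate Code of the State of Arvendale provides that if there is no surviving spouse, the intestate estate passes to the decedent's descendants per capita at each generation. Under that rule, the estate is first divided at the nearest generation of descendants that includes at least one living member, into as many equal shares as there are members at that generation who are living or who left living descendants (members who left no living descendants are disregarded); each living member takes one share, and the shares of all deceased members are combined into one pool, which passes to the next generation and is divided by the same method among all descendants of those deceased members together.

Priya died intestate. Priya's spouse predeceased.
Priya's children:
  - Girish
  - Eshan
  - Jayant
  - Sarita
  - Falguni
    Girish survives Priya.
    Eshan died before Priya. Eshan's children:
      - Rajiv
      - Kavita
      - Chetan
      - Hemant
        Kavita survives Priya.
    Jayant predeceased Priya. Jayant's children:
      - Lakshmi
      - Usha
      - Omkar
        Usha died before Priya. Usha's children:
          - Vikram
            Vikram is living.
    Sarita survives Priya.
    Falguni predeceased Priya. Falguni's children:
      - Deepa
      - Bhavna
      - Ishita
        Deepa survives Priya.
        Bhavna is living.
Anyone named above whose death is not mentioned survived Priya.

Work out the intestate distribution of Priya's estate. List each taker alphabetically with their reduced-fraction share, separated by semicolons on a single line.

Bhavna 3/50; Chetan 3/50; Deepa 3/50; Girish 1/5; Hemant 3/50; Ishita 3/50; Kavita 3/50; Lakshmi 3/50; Omkar 3/50; Rajiv 3/50; Sarita 1/5; Vikram 3/50

There is no surviving spouse, so the entire estate passes to Priya's descendants per capita at each generation.
At generation 1 (Girish, Eshan, Jayant, Sarita, Falguni) there are 5 shares of (1)/5 = 1/5 each.
Living: Girish and Sarita — each takes 1/5.
Deceased: Eshan, Jayant, and Falguni. Their combined 3/5 is pooled and carried to generation 2.
At generation 2 (Rajiv, Kavita, Chetan, Hemant, Lakshmi, Usha, Omkar, Deepa, Bhavna, Ishita) there are 10 shares of (3/5)/10 = 3/50 each.
Living: Rajiv, Kavita, Chetan, Hemant, Lakshmi, Omkar, Deepa, Bhavna, and Ishita — each takes 3/50.
Deceased: Usha. That 3/50 share is carried to generation 3.
At generation 3 (Vikram) there are 1 shares of (3/50)/1 = 3/50 each.
Living: Vikram — each takes 3/50.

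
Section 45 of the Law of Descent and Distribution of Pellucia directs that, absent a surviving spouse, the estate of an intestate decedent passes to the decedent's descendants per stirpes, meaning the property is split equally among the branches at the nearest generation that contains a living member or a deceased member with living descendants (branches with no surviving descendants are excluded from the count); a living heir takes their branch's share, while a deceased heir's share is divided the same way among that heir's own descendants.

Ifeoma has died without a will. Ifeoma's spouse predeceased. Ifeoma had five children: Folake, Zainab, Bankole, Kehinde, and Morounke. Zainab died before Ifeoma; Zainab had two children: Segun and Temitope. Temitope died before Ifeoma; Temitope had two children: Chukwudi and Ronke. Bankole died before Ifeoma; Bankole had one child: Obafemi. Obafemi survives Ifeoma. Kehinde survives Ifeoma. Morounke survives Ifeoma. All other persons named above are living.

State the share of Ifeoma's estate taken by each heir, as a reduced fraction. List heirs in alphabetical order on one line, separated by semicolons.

Chukwudi 1/20; Folake 1/5; Kehinde 1/5; Morounke 1/5; Obafemi 1/5; Ronke 1/20; Segun 1/10

There is no surviving spouse, so the entire estate passes to Ifeoma's descendants per stirpes.
The estate is divided into 5 equal shares of 1/5 among Folake, Zainab, Bankole, Kehinde, Morounke.
Folake is living and takes 1/5.
Zainab predeceased; the 1/5 allotted to Zainab's branch passes to Zainab's issue by representation.
The 1/5 is divided into 2 equal shares of 1/10 among Segun, Temitope.
Segun is living and takes 1/10.
Temitope predeceased; the 1/10 allotted to Temitope's branch passes to Temitope's issue by representation.
The 1/10 is divided into 2 equal shares of 1/20 among Chukwudi, Ronke.
Chukwudi is living and takes 1/20.
Ronke is living and takes 1/20.
Bankole predeceased; the 1/5 allotted to Bankole's branch passes to Bankole's issue by representation.
Obafemi is the sole taker at this level and receives the full 1/5.
Kehinde is living and takes 1/5.
Morounke is living and takes 1/5.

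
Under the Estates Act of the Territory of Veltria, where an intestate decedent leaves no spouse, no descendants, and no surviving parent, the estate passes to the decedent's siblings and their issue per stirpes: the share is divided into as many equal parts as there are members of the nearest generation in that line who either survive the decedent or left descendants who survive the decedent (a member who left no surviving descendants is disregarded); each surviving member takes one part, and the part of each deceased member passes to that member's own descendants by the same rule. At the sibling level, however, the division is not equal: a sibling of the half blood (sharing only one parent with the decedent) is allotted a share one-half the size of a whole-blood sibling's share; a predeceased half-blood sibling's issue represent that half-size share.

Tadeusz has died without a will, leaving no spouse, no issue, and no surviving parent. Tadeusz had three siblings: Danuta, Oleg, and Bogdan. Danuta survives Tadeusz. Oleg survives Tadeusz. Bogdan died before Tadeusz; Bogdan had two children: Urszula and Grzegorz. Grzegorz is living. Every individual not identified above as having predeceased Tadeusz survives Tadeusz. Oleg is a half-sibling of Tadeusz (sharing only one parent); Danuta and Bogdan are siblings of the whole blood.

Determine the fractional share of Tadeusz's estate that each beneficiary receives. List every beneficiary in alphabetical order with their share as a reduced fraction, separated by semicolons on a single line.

Danuta 2/5; Grzegorz 1/5; Oleg 1/5; Urszula 1/5

No spouse, descendants, or parent survives, so the estate passes to Tadeusz's siblings per stirpes.
Half-blood siblings count for one-half the weight of whole-blood siblings at the initial division.
Dividing 1 in proportion to weights (total weight 5/2): Danuta (weight 1) → 2/5; Oleg (weight 1/2) → 1/5; Bogdan (weight 1) → 2/5.
Danuta is living and takes 2/5.
Oleg is living and takes 1/5.
Bogdan predeceased; the 2/5 allotted to Bogdan's branch passes to Bogdan's issue by representation.
The 2/5 is divided into 2 equal shares of 1/5 among Urszula, Grzegorz.
Urszula is living and takes 1/5.
Grzegorz is living and takes 1/5.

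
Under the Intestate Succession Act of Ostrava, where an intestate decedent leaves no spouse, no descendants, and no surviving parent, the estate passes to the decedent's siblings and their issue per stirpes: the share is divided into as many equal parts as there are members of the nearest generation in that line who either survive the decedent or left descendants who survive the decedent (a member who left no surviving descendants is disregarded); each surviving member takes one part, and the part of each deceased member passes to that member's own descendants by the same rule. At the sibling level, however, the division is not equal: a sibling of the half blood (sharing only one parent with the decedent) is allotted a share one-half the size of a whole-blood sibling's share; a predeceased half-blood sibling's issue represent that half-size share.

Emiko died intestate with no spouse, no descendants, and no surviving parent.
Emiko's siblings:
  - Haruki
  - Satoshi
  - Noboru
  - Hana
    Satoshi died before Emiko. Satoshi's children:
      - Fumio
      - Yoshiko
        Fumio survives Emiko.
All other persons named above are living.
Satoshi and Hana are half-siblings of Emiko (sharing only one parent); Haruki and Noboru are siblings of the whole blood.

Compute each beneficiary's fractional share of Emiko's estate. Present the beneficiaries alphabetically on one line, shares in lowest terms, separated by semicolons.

No spouse, descendants, or parent survives, so the estate passes to Emiko's siblings per stirpes.
Half-blood siblings count for one-half the weight of whole-blood siblings at the initial division.
Dividing 1 in proportion to weights (total weight 3): Haruki (weight 1) → 1/3; Satoshi (weight 1/2) → 1/6; Noboru (weight 1) → 1/3; Hana (weight 1/2) → 1/6.
Haruki is living and takes 1/3.
Satoshi predeceased; the 1/6 allotted to Satoshi's branch passes to Satoshi's issue by representation.
The 1/6 is divided into 2 equal shares of 1/12 among Fumio, Yoshiko.
Fumio is living and takes 1/12.
Yoshiko is living and takes 1/12.
Noboru is living and takes 1/3.
Hana is living and takes 1/6.

Fumio 1/12; Hana 1/6; Haruki 1/3; Noboru 1/3; Yoshiko 1/12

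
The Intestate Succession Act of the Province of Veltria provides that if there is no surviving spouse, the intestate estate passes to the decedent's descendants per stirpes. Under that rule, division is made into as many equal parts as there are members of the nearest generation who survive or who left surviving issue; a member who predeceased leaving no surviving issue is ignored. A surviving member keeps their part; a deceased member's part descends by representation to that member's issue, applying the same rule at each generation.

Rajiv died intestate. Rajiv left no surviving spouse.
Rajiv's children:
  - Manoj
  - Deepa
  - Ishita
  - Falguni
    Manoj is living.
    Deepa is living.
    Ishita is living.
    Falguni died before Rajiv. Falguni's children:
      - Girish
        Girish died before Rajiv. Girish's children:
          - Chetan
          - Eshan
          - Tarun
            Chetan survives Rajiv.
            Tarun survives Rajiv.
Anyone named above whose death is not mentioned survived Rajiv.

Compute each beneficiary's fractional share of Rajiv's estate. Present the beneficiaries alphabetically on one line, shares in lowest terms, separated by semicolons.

Chetan 1/12; Deepa 1/4; Eshan 1/12; Ishita 1/4; Manoj 1/4; Tarun 1/12

There is no surviving spouse, so the entire estate passes to Rajiv's descendants per stirpes.
The estate is divided into 4 equal shares of 1/4 among Manoj, Deepa, Ishita, Falguni.
Manoj is living and takes 1/4.
Deepa is living and takes 1/4.
Ishita is living and takes 1/4.
Falguni predeceased; the 1/4 allotted to Falguni's branch passes to Falguni's issue by representation.
Girish's line is the sole branch at this level, so the full 1/4 passes to Girish's issue by representation.
The 1/4 is divided into 3 equal shares of 1/12 among Chetan, Eshan, Tarun.
Chetan is living and takes 1/12.
Eshan is living and takes 1/12.
Tarun is living and takes 1/12.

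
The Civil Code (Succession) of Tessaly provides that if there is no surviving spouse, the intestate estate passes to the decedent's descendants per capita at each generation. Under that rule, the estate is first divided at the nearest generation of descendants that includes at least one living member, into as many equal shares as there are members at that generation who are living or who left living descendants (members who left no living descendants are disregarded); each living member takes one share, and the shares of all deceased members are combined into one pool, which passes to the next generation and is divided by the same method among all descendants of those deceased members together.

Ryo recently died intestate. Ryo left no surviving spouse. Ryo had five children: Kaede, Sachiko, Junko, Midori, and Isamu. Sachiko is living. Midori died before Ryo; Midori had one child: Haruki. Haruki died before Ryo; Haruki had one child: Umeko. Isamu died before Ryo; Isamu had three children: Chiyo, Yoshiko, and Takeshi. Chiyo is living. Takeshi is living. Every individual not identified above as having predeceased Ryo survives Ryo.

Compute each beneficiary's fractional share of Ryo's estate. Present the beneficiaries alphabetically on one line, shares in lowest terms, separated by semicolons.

There is no surviving spouse, so the entire estate passes to Ryo's descendants per capita at each generation.
At generation 1 (Kaede, Sachiko, Junko, Midori, Isamu) there are 5 shares of (1)/5 = 1/5 each.
Living: Kaede, Sachiko, and Junko — each takes 1/5.
Deceased: Midori and Isamu. Their combined 2/5 is pooled and carried to generation 2.
At generation 2 (Haruki, Chiyo, Yoshiko, Takeshi) there are 4 shares of (2/5)/4 = 1/10 each.
Living: Chiyo, Yoshiko, and Takeshi — each takes 1/10.
Deceased: Haruki. That 1/10 share is carried to generation 3.
At generation 3 (Umeko) there are 1 shares of (1/10)/1 = 1/10 each.
Living: Umeko — each takes 1/10.

Chiyo 1/10; Junko 1/5; Kaede 1/5; Sachiko 1/5; Takeshi 1/10; Umeko 1/10; Yoshiko 1/10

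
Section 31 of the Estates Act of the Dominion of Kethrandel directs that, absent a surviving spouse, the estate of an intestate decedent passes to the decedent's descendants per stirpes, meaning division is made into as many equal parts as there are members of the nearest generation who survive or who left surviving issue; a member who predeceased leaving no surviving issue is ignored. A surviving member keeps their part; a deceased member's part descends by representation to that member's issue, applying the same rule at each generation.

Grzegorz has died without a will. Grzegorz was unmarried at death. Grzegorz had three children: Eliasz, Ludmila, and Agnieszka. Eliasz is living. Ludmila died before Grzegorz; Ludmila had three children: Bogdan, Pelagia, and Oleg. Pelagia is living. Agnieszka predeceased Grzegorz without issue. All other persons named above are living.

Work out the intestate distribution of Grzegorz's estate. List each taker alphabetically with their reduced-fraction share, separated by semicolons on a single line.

There is no surviving spouse, so the entire estate passes to Grzegorz's descendants per stirpes.
Agnieszka left no surviving issue, so that branch lapses and is disregarded.
The estate is divided into 2 equal shares of 1/2 among Eliasz, Ludmila.
Eliasz is living and takes 1/2.
Ludmila predeceased; the 1/2 allotted to Ludmila's branch passes to Ludmila's issue by representation.
The 1/2 is divided into 3 equal shares of 1/6 among Bogdan, Pelagia, Oleg.
Bogdan is living and takes 1/6.
Pelagia is living and takes 1/6.
Oleg is living and takes 1/6.

Bogdan 1/6; Eliasz 1/2; Oleg 1/6; Pelagia 1/6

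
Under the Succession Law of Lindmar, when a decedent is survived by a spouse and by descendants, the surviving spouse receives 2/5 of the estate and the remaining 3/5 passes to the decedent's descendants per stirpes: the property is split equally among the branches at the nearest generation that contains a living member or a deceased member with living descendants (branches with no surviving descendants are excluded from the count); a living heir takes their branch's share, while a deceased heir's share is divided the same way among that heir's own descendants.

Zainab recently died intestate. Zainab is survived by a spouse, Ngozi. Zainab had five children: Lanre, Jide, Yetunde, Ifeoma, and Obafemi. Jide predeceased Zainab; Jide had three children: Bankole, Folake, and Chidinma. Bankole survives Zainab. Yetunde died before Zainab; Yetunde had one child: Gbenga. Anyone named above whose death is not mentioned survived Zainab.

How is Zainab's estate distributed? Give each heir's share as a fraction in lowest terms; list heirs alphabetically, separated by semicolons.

Ngozi, as surviving spouse, takes 2/5.
The remaining 3/5 passes to Zainab's descendants per stirpes.
The 3/5 is divided into 5 equal shares of 3/25 among Lanre, Jide, Yetunde, Ifeoma, Obafemi.
Lanre is living and takes 3/25.
Jide predeceased; the 3/25 allotted to Jide's branch passes to Jide's issue by representation.
The 3/25 is divided into 3 equal shares of 1/25 among Bankole, Folake, Chidinma.
Bankole is living and takes 1/25.
Folake is living and takes 1/25.
Chidinma is living and takes 1/25.
Yetunde predeceased; the 3/25 allotted to Yetunde's branch passes to Yetunde's issue by representation.
Gbenga is the sole taker at this level and receives the full 3/25.
Ifeoma is living and takes 3/25.
Obafemi is living and takes 3/25.

Bankole 1/25; Chidinma 1/25; Folake 1/25; Gbenga 3/25; Ifeoma 3/25; Lanre 3/25; Ngozi 2/5; Obafemi 3/25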